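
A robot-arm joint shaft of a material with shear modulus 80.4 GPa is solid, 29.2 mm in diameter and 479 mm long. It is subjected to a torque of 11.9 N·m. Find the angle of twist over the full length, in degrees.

0.0569°

J = πd⁴/32 = π(0.0292)⁴/32 = 7.137×10^-8 m⁴.
θ = T·L/(G·J) = 11.90 × 0.479 / (80.4×10⁹ × 7.137×10^-8) = 9.933×10^-4 rad.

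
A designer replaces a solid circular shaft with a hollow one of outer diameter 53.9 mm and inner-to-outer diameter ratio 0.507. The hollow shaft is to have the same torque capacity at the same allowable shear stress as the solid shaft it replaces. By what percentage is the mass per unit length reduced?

22.2 %

Equal τ_max and T ⇒ the solid shaft needs d_s³ = d_o³(1−k⁴), so d_s = 53.9·(1−0.507⁴)^(1/3) = 52.69 mm.
Area ratio A_h/A_s = d_o²(1−k²)/d_s² = (1−k²)/(1−k⁴)^(2/3) = 0.7776.
Mass saving = 1 − 0.7776 = 22.2 %.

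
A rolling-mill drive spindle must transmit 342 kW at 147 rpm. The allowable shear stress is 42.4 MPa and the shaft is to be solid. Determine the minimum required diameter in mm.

139 mm

ω = 2π·147/60 = 15.39 rad/s, so T = P/ω = 342×10³ / 15.39 = 22220 N·m.
For a solid shaft τ_max = 16T/(πd³), so d = (16T/(π τ_allow))^(1/3) = (16·22220/(π·4.24×10^7))^(1/3) = 0.1387 m.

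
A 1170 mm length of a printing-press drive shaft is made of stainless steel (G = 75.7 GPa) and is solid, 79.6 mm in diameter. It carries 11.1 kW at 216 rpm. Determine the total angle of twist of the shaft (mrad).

ω = 2π·216/60 = 22.62 rad/s, so T = P/ω = 11.1×10³ / 22.62 = 490.7 N·m.
J = πd⁴/32 = π(0.0796)⁴/32 = 3.941×10^-6 m⁴.
θ = T·L/(G·J) = 490.7 × 1.17 / (75.7×10⁹ × 3.941×10^-6) = 1.924×10^-3 rad.

1.92 mrad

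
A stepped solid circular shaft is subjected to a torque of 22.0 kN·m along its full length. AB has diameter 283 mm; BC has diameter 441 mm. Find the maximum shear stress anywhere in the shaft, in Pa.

Under the same torque, τ_max = 16T/(πd³) is largest where d is smallest — segment AB (d = 283 mm).
τ_max = 16·22000/(π·(0.283)³) = 4.943×10^6 Pa.

4.94e6 Pa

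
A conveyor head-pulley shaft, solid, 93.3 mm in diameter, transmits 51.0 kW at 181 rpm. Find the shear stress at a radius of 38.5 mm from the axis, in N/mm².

ω = 2π·181/60 = 18.95 rad/s, so T = P/ω = 51.0×10³ / 18.95 = 2691 N·m.
J = πd⁴/32 = π(0.0933)⁴/32 = 7.439×10^-6 m⁴.
Shear stress varies linearly with radius: τ = T·r/J = 2691 × 0.0385 / 7.439×10^-6 = 1.393×10^7 Pa.

13.9 N/mm²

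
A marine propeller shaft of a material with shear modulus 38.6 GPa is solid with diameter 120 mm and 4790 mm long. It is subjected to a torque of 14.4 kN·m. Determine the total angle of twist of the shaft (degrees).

5.03°

J = πd⁴/32 = π(0.120)⁴/32 = 2.036×10^-5 m⁴.
θ = T·L/(G·J) = 14400 × 4.79 / (38.6×10⁹ × 2.036×10^-5) = 0.08778 rad.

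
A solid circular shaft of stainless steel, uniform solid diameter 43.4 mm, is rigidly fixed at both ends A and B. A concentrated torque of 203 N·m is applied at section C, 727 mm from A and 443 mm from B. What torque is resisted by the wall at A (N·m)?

With uniform GJ and both ends fixed, compatibility θ_AC = θ_CB gives T_A·a = T_B·b, together with T_A + T_B = T₀.
T_A = T₀·b/(a+b) = 203.0·443/1170 = 76.86 N·m; T_B = 126.1 N·m.

76.9 N·m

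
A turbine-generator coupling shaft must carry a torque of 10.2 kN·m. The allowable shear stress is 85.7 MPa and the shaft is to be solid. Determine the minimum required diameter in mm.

For a solid shaft τ_max = 16T/(πd³), so d = (16T/(π τ_allow))^(1/3) = (16·10200/(π·8.57×10^7))^(1/3) = 0.08463 m.

84.6 mm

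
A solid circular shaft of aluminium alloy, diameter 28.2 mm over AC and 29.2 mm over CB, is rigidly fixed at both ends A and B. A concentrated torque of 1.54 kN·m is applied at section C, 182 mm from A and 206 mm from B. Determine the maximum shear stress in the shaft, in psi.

Compatibility: T_A·a/J_AC = T_B·b/J_CB with T_A + T_B = T₀.
J_AC = 6.21×10^-8 m⁴, J_CB = 7.14×10^-8 m⁴, so T_A = T₀·(J_AC/a)/((J_AC/a)+(J_CB/b)) = 764.0 N·m, T_B = 776.0 N·m.
τ in each portion: τ_AC = 1.74×10^8 Pa, τ_CB = 1.59×10^8 Pa; maximum is in AC.
τ_max = T_AC·r/J = 764.0·0.0141/6.21×10^-8 = 1.735×10^8 Pa.

25200 psi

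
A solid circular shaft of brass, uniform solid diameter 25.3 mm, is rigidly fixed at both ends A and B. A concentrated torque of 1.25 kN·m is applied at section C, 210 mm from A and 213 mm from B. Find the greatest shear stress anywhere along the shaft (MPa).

198 MPa

With uniform GJ and both ends fixed, compatibility θ_AC = θ_CB gives T_A·a = T_B·b, together with T_A + T_B = T₀.
T_A = T₀·b/(a+b) = 1250·213/423.0 = 629.4 N·m; T_B = 620.6 N·m.
τ in each portion: τ_AC = 1.98×10^8 Pa, τ_CB = 1.95×10^8 Pa; maximum is in AC.
τ_max = T_AC·r/J = 629.4·0.0126/4.02×10^-8 = 1.980×10^8 Pa.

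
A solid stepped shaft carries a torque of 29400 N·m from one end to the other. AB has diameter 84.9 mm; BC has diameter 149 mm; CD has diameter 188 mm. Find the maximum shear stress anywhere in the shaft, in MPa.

245 MPa

Under the same torque, τ_max = 16T/(πd³) is largest where d is smallest — segment AB (d = 84.9 mm).
τ_max = 16·29400/(π·(0.0849)³) = 2.447×10^8 Pa.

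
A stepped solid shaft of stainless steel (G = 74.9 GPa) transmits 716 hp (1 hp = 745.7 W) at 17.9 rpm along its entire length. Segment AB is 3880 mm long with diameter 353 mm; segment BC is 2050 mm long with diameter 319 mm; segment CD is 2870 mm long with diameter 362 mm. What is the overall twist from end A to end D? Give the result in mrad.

23.8 mrad

ω = 2π·17.9/60 = 1.874 rad/s, so T = P/ω = 716×745.7 / 1.874 = 284800 N·m.
J_AB = π(0.353)⁴/32 = 1.52×10^-3 m⁴; J_BC = π(0.319)⁴/32 = 1.02×10^-3 m⁴; J_CD = π(0.362)⁴/32 = 1.69×10^-3 m⁴.
θ = (T/G)·Σ L_i/J_i = (284800/74.9×10⁹)·(3.88/1.52×10^-3 + 2.05/1.02×10^-3 + 2.87/1.69×10^-3) = 0.02382 rad.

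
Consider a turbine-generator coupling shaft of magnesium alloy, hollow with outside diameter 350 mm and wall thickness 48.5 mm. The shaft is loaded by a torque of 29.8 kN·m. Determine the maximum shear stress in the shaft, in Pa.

J = π(d_o⁴ − d_i⁴)/32 = π(0.350⁴ − 0.253⁴)/32 = 1.071×10^-3 m⁴.
τ_max = T·r/J = 29800 × 0.175 / 1.071×10^-3 = 4.869×10^6 Pa.

4.87e6 Pa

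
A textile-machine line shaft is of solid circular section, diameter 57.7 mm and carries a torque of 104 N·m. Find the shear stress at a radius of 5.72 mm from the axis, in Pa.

J = πd⁴/32 = π(0.0577)⁴/32 = 1.088×10^-6 m⁴.
Shear stress varies linearly with radius: τ = T·r/J = 104.0 × 0.00572 / 1.088×10^-6 = 5.467×10^5 Pa.

547000 Pa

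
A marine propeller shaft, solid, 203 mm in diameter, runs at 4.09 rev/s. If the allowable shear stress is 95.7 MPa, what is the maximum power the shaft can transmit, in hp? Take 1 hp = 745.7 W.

J = πd⁴/32 = π(0.203)⁴/32 = 1.667×10^-4 m⁴.
T_max = τ_allow·J/r = 9.57×10^7 × 1.667×10^-4 / 0.102 = 157200 N·m.
ω = 2π·4.09 = 25.70 rad/s, so P_max = T_max·ω = 4.040×10^6 W.

5420 hp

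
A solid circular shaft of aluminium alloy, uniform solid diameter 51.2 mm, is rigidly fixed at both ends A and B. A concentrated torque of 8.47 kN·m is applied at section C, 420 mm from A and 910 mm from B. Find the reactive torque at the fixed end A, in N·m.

With uniform GJ and both ends fixed, compatibility θ_AC = θ_CB gives T_A·a = T_B·b, together with T_A + T_B = T₀.
T_A = T₀·b/(a+b) = 8470·910/1330 = 5795 N·m; T_B = 2675 N·m.

5800 N·m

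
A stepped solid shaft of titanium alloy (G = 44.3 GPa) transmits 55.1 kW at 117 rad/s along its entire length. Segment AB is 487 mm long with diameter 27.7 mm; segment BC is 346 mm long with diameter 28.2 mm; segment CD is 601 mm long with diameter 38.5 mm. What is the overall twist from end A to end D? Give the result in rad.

0.178 rad

ω = 117 rad/s, so T = P/ω = 55.1×10³ / 117.0 = 470.9 N·m.
J_AB = π(0.0277)⁴/32 = 5.78×10^-8 m⁴; J_BC = π(0.0282)⁴/32 = 6.21×10^-8 m⁴; J_CD = π(0.0385)⁴/32 = 2.16×10^-7 m⁴.
θ = (T/G)·Σ L_i/J_i = (470.9/44.3×10⁹)·(0.487/5.78×10^-8 + 0.346/6.21×10^-8 + 0.601/2.16×10^-7) = 0.1784 rad.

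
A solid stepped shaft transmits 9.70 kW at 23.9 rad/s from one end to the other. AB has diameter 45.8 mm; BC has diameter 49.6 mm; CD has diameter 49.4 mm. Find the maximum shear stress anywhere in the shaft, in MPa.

21.5 MPa

ω = 23.9 rad/s, so T = P/ω = 9.70×10³ / 23.90 = 405.9 N·m.
Under the same torque, τ_max = 16T/(πd³) is largest where d is smallest — segment AB (d = 45.8 mm).
τ_max = 16·405.9/(π·(0.0458)³) = 2.152×10^7 Pa.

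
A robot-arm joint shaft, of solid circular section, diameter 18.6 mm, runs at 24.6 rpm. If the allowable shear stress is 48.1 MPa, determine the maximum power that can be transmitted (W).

157 W

J = πd⁴/32 = π(0.0186)⁴/32 = 1.175×10^-8 m⁴.
T_max = τ_allow·J/r = 4.81×10^7 × 1.175×10^-8 / 0.00930 = 60.77 N·m.
ω = 2π·24.6/60 = 2.576 rad/s, so P_max = T_max·ω = 156.6 W.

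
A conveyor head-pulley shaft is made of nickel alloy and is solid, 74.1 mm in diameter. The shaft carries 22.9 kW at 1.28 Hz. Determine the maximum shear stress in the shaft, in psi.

5170 psi

ω = 2π·1.28 = 8.042 rad/s, so T = P/ω = 22.9×10³ / 8.042 = 2847 N·m.
J = πd⁴/32 = π(0.0741)⁴/32 = 2.960×10^-6 m⁴.
τ_max = T·r/J = 2847 × 0.0370 / 2.960×10^-6 = 3.564×10^7 Pa.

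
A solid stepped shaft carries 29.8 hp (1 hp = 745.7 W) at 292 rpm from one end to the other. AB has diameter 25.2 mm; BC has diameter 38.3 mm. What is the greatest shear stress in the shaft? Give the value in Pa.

ω = 2π·292/60 = 30.58 rad/s, so T = P/ω = 29.8×745.7 / 30.58 = 726.7 N·m.
Under the same torque, τ_max = 16T/(πd³) is largest where d is smallest — segment AB (d = 25.2 mm).
τ_max = 16·726.7/(π·(0.0252)³) = 2.313×10^8 Pa.

2.31e8 Pa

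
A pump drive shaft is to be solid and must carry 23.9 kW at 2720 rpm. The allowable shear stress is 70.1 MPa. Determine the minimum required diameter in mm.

18.3 mm

ω = 2π·2720/60 = 284.8 rad/s, so T = P/ω = 23.9×10³ / 284.8 = 83.91 N·m.
For a solid shaft τ_max = 16T/(πd³), so d = (16T/(π τ_allow))^(1/3) = (16·83.91/(π·7.01×10^7))^(1/3) = 0.01827 m.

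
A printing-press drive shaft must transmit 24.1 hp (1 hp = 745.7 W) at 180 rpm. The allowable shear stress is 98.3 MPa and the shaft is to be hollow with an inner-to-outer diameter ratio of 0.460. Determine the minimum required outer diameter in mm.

37.3 mm

ω = 2π·180/60 = 18.85 rad/s, so T = P/ω = 24.1×745.7 / 18.85 = 953.4 N·m.
For a hollow shaft with d_i/d_o = 0.460: τ_max = 16T/(π d_o³ (1−k⁴)), so d_o = [16T/(π τ_allow (1−k⁴))]^(1/3) = [16·953.4/(π·9.83×10^7·0.9552)]^(1/3) = 0.03726 m.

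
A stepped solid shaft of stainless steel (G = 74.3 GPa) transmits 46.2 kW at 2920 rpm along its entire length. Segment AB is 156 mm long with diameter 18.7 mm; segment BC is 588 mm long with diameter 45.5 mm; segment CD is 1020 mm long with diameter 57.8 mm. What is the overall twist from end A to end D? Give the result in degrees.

1.79°

ω = 2π·2920/60 = 305.8 rad/s, so T = P/ω = 46.2×10³ / 305.8 = 151.1 N·m.
J_AB = π(0.0187)⁴/32 = 1.20×10^-8 m⁴; J_BC = π(0.0455)⁴/32 = 4.21×10^-7 m⁴; J_CD = π(0.0578)⁴/32 = 1.10×10^-6 m⁴.
θ = (T/G)·Σ L_i/J_i = (151.1/74.3×10⁹)·(0.156/1.20×10^-8 + 0.588/4.21×10^-7 + 1.02/1.10×10^-6) = 0.03116 rad.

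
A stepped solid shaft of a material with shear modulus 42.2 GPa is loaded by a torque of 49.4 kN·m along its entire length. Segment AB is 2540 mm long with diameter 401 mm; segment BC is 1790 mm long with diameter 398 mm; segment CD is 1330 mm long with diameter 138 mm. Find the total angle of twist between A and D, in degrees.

J_AB = π(0.401)⁴/32 = 2.54×10^-3 m⁴; J_BC = π(0.398)⁴/32 = 2.46×10^-3 m⁴; J_CD = π(0.138)⁴/32 = 3.56×10^-5 m⁴.
θ = (T/G)·Σ L_i/J_i = (49400/42.2×10⁹)·(2.54/2.54×10^-3 + 1.79/2.46×10^-3 + 1.33/3.56×10^-5) = 0.04575 rad.

2.62°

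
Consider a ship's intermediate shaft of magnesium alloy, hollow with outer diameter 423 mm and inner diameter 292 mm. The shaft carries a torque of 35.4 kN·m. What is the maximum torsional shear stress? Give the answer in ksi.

0.447 ksi

J = π(d_o⁴ − d_i⁴)/32 = π(0.423⁴ − 0.292⁴)/32 = 2.429×10^-3 m⁴.
τ_max = T·r/J = 35400 × 0.211 / 2.429×10^-3 = 3.082×10^6 Pa.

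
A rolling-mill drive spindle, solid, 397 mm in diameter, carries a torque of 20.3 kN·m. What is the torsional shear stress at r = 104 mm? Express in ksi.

0.126 ksi

J = πd⁴/32 = π(0.397)⁴/32 = 2.439×10^-3 m⁴.
Shear stress varies linearly with radius: τ = T·r/J = 20300 × 0.104 / 2.439×10^-3 = 8.657×10^5 Pa.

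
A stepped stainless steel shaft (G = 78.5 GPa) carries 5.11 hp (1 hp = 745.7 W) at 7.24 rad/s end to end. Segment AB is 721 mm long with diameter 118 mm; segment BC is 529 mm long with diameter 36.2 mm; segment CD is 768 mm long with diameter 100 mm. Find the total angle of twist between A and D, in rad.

0.0218 rad

ω = 7.24 rad/s, so T = P/ω = 5.11×745.7 / 7.240 = 526.3 N·m.
J_AB = π(0.118)⁴/32 = 1.90×10^-5 m⁴; J_BC = π(0.0362)⁴/32 = 1.69×10^-7 m⁴; J_CD = π(0.100)⁴/32 = 9.82×10^-6 m⁴.
θ = (T/G)·Σ L_i/J_i = (526.3/78.5×10⁹)·(0.721/1.90×10^-5 + 0.529/1.69×10^-7 + 0.768/9.82×10^-6) = 0.02182 rad.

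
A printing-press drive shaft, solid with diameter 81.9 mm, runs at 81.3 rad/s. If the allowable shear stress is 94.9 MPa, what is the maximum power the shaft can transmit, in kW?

J = πd⁴/32 = π(0.0819)⁴/32 = 4.417×10^-6 m⁴.
T_max = τ_allow·J/r = 9.49×10^7 × 4.417×10^-6 / 0.0410 = 10240 N·m.
ω = 81.3 rad/s, so P_max = T_max·ω = 8.322×10^5 W.

832 kW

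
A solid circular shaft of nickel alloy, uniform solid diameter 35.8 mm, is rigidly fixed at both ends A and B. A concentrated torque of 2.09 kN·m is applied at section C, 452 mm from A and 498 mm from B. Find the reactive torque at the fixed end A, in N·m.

1100 N·m

With uniform GJ and both ends fixed, compatibility θ_AC = θ_CB gives T_A·a = T_B·b, together with T_A + T_B = T₀.
T_A = T₀·b/(a+b) = 2090·498/950.0 = 1096 N·m; T_B = 994.4 N·m.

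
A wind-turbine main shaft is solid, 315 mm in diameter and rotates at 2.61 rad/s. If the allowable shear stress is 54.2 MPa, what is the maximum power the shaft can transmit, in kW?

868 kW

J = πd⁴/32 = π(0.315)⁴/32 = 9.666×10^-4 m⁴.
T_max = τ_allow·J/r = 5.42×10^7 × 9.666×10^-4 / 0.158 = 332600 N·m.
ω = 2.61 rad/s, so P_max = T_max·ω = 8.682×10^5 W.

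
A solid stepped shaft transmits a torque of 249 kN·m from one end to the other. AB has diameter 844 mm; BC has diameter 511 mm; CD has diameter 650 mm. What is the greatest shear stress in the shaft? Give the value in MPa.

9.50 MPa

Under the same torque, τ_max = 16T/(πd³) is largest where d is smallest — segment BC (d = 511 mm).
τ_max = 16·249000/(π·(0.511)³) = 9.504×10^6 Pa.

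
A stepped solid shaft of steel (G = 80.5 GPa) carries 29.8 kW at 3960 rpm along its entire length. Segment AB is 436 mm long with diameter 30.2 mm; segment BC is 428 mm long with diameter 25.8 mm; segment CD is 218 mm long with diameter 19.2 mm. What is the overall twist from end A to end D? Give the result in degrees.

ω = 2π·3960/60 = 414.7 rad/s, so T = P/ω = 29.8×10³ / 414.7 = 71.86 N·m.
J_AB = π(0.0302)⁴/32 = 8.17×10^-8 m⁴; J_BC = π(0.0258)⁴/32 = 4.35×10^-8 m⁴; J_CD = π(0.0192)⁴/32 = 1.33×10^-8 m⁴.
θ = (T/G)·Σ L_i/J_i = (71.86/80.5×10⁹)·(0.436/8.17×10^-8 + 0.428/4.35×10^-8 + 0.218/1.33×10^-8) = 0.02814 rad.

1.61°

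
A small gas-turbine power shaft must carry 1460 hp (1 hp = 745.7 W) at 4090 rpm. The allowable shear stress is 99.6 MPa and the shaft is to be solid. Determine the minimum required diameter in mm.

ω = 2π·4090/60 = 428.3 rad/s, so T = P/ω = 1460×745.7 / 428.3 = 2542 N·m.
For a solid shaft τ_max = 16T/(πd³), so d = (16T/(π τ_allow))^(1/3) = (16·2542/(π·9.96×10^7))^(1/3) = 0.05066 m.

50.7 mm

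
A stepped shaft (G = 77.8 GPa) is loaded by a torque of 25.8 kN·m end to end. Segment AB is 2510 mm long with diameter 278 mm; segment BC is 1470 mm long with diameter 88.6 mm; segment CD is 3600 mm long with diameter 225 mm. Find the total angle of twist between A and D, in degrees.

4.97°

J_AB = π(0.278)⁴/32 = 5.86×10^-4 m⁴; J_BC = π(0.0886)⁴/32 = 6.05×10^-6 m⁴; J_CD = π(0.225)⁴/32 = 2.52×10^-4 m⁴.
θ = (T/G)·Σ L_i/J_i = (25800/77.8×10⁹)·(2.51/5.86×10^-4 + 1.47/6.05×10^-6 + 3.60/2.52×10^-4) = 0.08674 rad.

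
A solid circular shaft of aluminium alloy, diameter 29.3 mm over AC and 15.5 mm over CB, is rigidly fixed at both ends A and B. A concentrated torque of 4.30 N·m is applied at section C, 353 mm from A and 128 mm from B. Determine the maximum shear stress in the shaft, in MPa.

1.04 MPa

Compatibility: T_A·a/J_AC = T_B·b/J_CB with T_A + T_B = T₀.
J_AC = 7.24×10^-8 m⁴, J_CB = 5.67×10^-9 m⁴, so T_A = T₀·(J_AC/a)/((J_AC/a)+(J_CB/b)) = 3.536 N·m, T_B = 0.7638 N·m.
τ in each portion: τ_AC = 7.16×10^5 Pa, τ_CB = 1.04×10^6 Pa; maximum is in CB.
τ_max = T_CB·r/J = 0.7638·0.00775/5.67×10^-9 = 1.045×10^6 Pa.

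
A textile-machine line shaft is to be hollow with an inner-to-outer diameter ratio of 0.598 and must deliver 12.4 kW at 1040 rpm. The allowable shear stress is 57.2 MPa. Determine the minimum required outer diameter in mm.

ω = 2π·1040/60 = 108.9 rad/s, so T = P/ω = 12.4×10³ / 108.9 = 113.9 N·m.
For a hollow shaft with d_i/d_o = 0.598: τ_max = 16T/(π d_o³ (1−k⁴)), so d_o = [16T/(π τ_allow (1−k⁴))]^(1/3) = [16·113.9/(π·5.72×10^7·0.8721)]^(1/3) = 0.02265 m.

22.7 mm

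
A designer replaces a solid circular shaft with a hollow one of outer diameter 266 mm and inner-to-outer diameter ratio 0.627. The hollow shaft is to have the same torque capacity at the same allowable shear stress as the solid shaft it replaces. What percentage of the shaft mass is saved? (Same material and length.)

32.1 %

Equal τ_max and T ⇒ the solid shaft needs d_s³ = d_o³(1−k⁴), so d_s = 266·(1−0.627⁴)^(1/3) = 251.5 mm.
Area ratio A_h/A_s = d_o²(1−k²)/d_s² = (1−k²)/(1−k⁴)^(2/3) = 0.6787.
Mass saving = 1 − 0.6787 = 32.1 %.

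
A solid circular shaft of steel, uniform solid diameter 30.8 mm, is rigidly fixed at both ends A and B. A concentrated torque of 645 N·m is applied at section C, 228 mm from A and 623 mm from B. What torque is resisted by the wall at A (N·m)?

472 N·m

With uniform GJ and both ends fixed, compatibility θ_AC = θ_CB gives T_A·a = T_B·b, together with T_A + T_B = T₀.
T_A = T₀·b/(a+b) = 645.0·623/851.0 = 472.2 N·m; T_B = 172.8 N·m.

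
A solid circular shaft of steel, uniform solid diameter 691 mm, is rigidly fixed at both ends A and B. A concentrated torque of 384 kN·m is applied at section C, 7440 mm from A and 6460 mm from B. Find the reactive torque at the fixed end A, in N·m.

With uniform GJ and both ends fixed, compatibility θ_AC = θ_CB gives T_A·a = T_B·b, together with T_A + T_B = T₀.
T_A = T₀·b/(a+b) = 384000·6460/13900 = 178500 N·m; T_B = 205500 N·m.

178000 N·m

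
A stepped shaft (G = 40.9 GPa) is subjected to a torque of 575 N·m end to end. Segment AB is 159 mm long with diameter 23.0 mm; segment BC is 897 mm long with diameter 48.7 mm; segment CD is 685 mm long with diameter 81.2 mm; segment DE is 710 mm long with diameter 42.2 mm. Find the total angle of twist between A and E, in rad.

0.139 rad

J_AB = π(0.0230)⁴/32 = 2.75×10^-8 m⁴; J_BC = π(0.0487)⁴/32 = 5.52×10^-7 m⁴; J_CD = π(0.0812)⁴/32 = 4.27×10^-6 m⁴; J_DE = π(0.0422)⁴/32 = 3.11×10^-7 m⁴.
θ = (T/G)·Σ L_i/J_i = (575.0/40.9×10⁹)·(0.159/2.75×10^-8 + 0.897/5.52×10^-7 + 0.685/4.27×10^-6 + 0.710/3.11×10^-7) = 0.1385 rad.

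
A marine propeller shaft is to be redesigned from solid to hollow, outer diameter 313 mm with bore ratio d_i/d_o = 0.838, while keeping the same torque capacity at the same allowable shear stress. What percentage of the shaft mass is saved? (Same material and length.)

53.2 %

Equal τ_max and T ⇒ the solid shaft needs d_s³ = d_o³(1−k⁴), so d_s = 313·(1−0.838⁴)^(1/3) = 249.6 mm.
Area ratio A_h/A_s = d_o²(1−k²)/d_s² = (1−k²)/(1−k⁴)^(2/3) = 0.4684.
Mass saving = 1 − 0.4684 = 53.2 %.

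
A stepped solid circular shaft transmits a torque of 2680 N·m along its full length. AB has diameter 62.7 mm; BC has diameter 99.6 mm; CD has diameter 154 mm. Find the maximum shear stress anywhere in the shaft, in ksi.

Under the same torque, τ_max = 16T/(πd³) is largest where d is smallest — segment AB (d = 62.7 mm).
τ_max = 16·2680/(π·(0.0627)³) = 5.537×10^7 Pa.

8.03 ksi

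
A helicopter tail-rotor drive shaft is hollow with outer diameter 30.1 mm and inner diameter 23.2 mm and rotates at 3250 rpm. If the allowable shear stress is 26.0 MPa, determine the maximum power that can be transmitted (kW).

J = π(d_o⁴ − d_i⁴)/32 = π(0.0301⁴ − 0.0232⁴)/32 = 5.215×10^-8 m⁴.
T_max = τ_allow·J/r = 2.60×10^7 × 5.215×10^-8 / 0.0151 = 90.09 N·m.
ω = 2π·3250/60 = 340.3 rad/s, so P_max = T_max·ω = 3.066×10^4 W.

30.7 kW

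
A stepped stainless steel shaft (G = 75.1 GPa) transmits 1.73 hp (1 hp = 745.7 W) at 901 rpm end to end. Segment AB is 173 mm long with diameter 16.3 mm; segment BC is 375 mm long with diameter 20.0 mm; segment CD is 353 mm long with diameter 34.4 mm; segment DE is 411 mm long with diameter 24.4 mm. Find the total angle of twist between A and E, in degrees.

ω = 2π·901/60 = 94.35 rad/s, so T = P/ω = 1.73×745.7 / 94.35 = 13.67 N·m.
J_AB = π(0.0163)⁴/32 = 6.93×10^-9 m⁴; J_BC = π(0.0200)⁴/32 = 1.57×10^-8 m⁴; J_CD = π(0.0344)⁴/32 = 1.37×10^-7 m⁴; J_DE = π(0.0244)⁴/32 = 3.48×10^-8 m⁴.
θ = (T/G)·Σ L_i/J_i = (13.67/75.1×10⁹)·(0.173/6.93×10^-9 + 0.375/1.57×10^-8 + 0.353/1.37×10^-7 + 0.411/3.48×10^-8) = 0.01151 rad.

0.659°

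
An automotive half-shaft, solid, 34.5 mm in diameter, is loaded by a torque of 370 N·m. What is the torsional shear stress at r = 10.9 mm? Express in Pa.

2.90e7 Pa

J = πd⁴/32 = π(0.0345)⁴/32 = 1.391×10^-7 m⁴.
Shear stress varies linearly with radius: τ = T·r/J = 370.0 × 0.0109 / 1.391×10^-7 = 2.900×10^7 Pa.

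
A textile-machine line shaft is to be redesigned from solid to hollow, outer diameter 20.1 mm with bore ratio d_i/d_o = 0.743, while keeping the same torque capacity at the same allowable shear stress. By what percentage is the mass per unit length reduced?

Equal τ_max and T ⇒ the solid shaft needs d_s³ = d_o³(1−k⁴), so d_s = 20.1·(1−0.743⁴)^(1/3) = 17.81 mm.
Area ratio A_h/A_s = d_o²(1−k²)/d_s² = (1−k²)/(1−k⁴)^(2/3) = 0.5708.
Mass saving = 1 − 0.5708 = 42.9 %.

42.9 %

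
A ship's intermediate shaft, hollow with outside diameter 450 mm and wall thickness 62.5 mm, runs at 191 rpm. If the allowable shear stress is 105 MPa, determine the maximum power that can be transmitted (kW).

27400 kW

J = π(d_o⁴ − d_i⁴)/32 = π(0.450⁴ − 0.325⁴)/32 = 2.930×10^-3 m⁴.
T_max = τ_allow·J/r = 1.05×10^8 × 2.930×10^-3 / 0.225 = 1.368e6 N·m.
ω = 2π·191/60 = 20.00 rad/s, so P_max = T_max·ω = 2.735×10^7 W.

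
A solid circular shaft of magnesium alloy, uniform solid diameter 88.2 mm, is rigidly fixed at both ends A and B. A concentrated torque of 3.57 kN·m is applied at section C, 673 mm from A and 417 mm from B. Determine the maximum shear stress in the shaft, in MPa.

16.4 MPa

With uniform GJ and both ends fixed, compatibility θ_AC = θ_CB gives T_A·a = T_B·b, together with T_A + T_B = T₀.
T_A = T₀·b/(a+b) = 3570·417/1090 = 1366 N·m; T_B = 2204 N·m.
τ in each portion: τ_AC = 1.01×10^7 Pa, τ_CB = 1.64×10^7 Pa; maximum is in CB.
τ_max = T_CB·r/J = 2204·0.0441/5.94×10^-6 = 1.636×10^7 Pa.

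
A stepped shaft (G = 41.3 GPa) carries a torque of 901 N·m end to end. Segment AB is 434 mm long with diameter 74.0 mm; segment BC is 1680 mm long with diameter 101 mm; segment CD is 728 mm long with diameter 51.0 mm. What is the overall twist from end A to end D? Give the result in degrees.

1.76°

J_AB = π(0.0740)⁴/32 = 2.94×10^-6 m⁴; J_BC = π(0.101)⁴/32 = 1.02×10^-5 m⁴; J_CD = π(0.0510)⁴/32 = 6.64×10^-7 m⁴.
θ = (T/G)·Σ L_i/J_i = (901.0/41.3×10⁹)·(0.434/2.94×10^-6 + 1.68/1.02×10^-5 + 0.728/6.64×10^-7) = 0.03072 rad.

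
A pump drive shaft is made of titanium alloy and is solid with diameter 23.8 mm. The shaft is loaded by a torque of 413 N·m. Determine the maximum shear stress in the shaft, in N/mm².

156 N/mm²

J = πd⁴/32 = π(0.0238)⁴/32 = 3.150×10^-8 m⁴.
τ_max = T·r/J = 413.0 × 0.0119 / 3.150×10^-8 = 1.560×10^8 Pa.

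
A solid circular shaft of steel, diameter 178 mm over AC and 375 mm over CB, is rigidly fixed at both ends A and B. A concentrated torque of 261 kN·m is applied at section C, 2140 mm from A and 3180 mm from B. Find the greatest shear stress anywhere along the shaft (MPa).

Compatibility: T_A·a/J_AC = T_B·b/J_CB with T_A + T_B = T₀.
J_AC = 9.86×10^-5 m⁴, J_CB = 1.94×10^-3 m⁴, so T_A = T₀·(J_AC/a)/((J_AC/a)+(J_CB/b)) = 18310 N·m, T_B = 242700 N·m.
τ in each portion: τ_AC = 1.65×10^7 Pa, τ_CB = 2.34×10^7 Pa; maximum is in CB.
τ_max = T_CB·r/J = 242700·0.188/1.94×10^-3 = 2.344×10^7 Pa.

23.4 MPa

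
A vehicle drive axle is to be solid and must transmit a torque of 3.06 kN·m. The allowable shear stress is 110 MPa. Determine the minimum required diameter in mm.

For a solid shaft τ_max = 16T/(πd³), so d = (16T/(π τ_allow))^(1/3) = (16·3060/(π·1.10×10^8))^(1/3) = 0.05213 m.

52.1 mm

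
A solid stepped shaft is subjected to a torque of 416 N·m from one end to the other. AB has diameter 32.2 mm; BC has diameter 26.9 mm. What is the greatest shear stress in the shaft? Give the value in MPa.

Under the same torque, τ_max = 16T/(πd³) is largest where d is smallest — segment BC (d = 26.9 mm).
τ_max = 16·416.0/(π·(0.0269)³) = 1.088×10^8 Pa.

109 MPa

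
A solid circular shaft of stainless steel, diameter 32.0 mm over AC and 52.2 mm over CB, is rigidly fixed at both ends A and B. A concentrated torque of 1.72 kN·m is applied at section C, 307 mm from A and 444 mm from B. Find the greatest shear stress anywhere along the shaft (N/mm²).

Compatibility: T_A·a/J_AC = T_B·b/J_CB with T_A + T_B = T₀.
J_AC = 1.03×10^-7 m⁴, J_CB = 7.29×10^-7 m⁴, so T_A = T₀·(J_AC/a)/((J_AC/a)+(J_CB/b)) = 291.7 N·m, T_B = 1428 N·m.
τ in each portion: τ_AC = 4.53×10^7 Pa, τ_CB = 5.11×10^7 Pa; maximum is in CB.
τ_max = T_CB·r/J = 1428·0.0261/7.29×10^-7 = 5.114×10^7 Pa.

51.1 N/mm²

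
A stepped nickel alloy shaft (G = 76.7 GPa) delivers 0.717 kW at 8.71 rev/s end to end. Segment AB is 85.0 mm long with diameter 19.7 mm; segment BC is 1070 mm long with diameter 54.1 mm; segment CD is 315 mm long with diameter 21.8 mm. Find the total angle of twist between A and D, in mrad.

3.63 mrad

ω = 2π·8.71 = 54.73 rad/s, so T = P/ω = 0.717×10³ / 54.73 = 13.10 N·m.
J_AB = π(0.0197)⁴/32 = 1.48×10^-8 m⁴; J_BC = π(0.0541)⁴/32 = 8.41×10^-7 m⁴; J_CD = π(0.0218)⁴/32 = 2.22×10^-8 m⁴.
θ = (T/G)·Σ L_i/J_i = (13.10/76.7×10⁹)·(0.0850/1.48×10^-8 + 1.07/8.41×10^-7 + 0.315/2.22×10^-8) = 3.626×10^-3 rad.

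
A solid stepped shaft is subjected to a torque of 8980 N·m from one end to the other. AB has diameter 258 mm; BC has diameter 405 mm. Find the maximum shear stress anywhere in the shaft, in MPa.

Under the same torque, τ_max = 16T/(πd³) is largest where d is smallest — segment AB (d = 258 mm).
τ_max = 16·8980/(π·(0.258)³) = 2.663×10^6 Pa.

2.66 MPa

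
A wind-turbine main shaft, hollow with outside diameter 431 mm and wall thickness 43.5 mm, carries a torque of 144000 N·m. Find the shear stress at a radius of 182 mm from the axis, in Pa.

J = π(d_o⁴ − d_i⁴)/32 = π(0.431⁴ − 0.344⁴)/32 = 2.013×10^-3 m⁴.
Shear stress varies linearly with radius: τ = T·r/J = 144000 × 0.182 / 2.013×10^-3 = 1.302×10^7 Pa.

1.30e7 Pa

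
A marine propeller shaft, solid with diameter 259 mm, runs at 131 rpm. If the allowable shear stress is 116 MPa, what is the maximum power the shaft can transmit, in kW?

5430 kW

J = πd⁴/32 = π(0.259)⁴/32 = 4.418×10^-4 m⁴.
T_max = τ_allow·J/r = 1.16×10^8 × 4.418×10^-4 / 0.130 = 395700 N·m.
ω = 2π·131/60 = 13.72 rad/s, so P_max = T_max·ω = 5.429×10^6 W.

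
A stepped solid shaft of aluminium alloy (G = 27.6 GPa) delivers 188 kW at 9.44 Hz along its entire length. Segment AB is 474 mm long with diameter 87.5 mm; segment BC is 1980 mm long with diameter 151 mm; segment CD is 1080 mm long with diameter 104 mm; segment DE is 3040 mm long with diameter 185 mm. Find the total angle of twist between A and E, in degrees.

ω = 2π·9.44 = 59.31 rad/s, so T = P/ω = 188×10³ / 59.31 = 3170 N·m.
J_AB = π(0.0875)⁴/32 = 5.75×10^-6 m⁴; J_BC = π(0.151)⁴/32 = 5.10×10^-5 m⁴; J_CD = π(0.104)⁴/32 = 1.15×10^-5 m⁴; J_DE = π(0.185)⁴/32 = 1.15×10^-4 m⁴.
θ = (T/G)·Σ L_i/J_i = (3170/27.6×10⁹)·(0.474/5.75×10^-6 + 1.98/5.10×10^-5 + 1.08/1.15×10^-5 + 3.04/1.15×10^-4) = 0.02775 rad.

1.59°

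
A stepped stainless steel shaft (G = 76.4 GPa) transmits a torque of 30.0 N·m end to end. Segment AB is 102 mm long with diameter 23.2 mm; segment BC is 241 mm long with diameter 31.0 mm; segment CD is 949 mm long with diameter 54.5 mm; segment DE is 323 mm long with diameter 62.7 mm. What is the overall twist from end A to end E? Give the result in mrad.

J_AB = π(0.0232)⁴/32 = 2.84×10^-8 m⁴; J_BC = π(0.0310)⁴/32 = 9.07×10^-8 m⁴; J_CD = π(0.0545)⁴/32 = 8.66×10^-7 m⁴; J_DE = π(0.0627)⁴/32 = 1.52×10^-6 m⁴.
θ = (T/G)·Σ L_i/J_i = (30.00/76.4×10⁹)·(0.102/2.84×10^-8 + 0.241/9.07×10^-8 + 0.949/8.66×10^-7 + 0.323/1.52×10^-6) = 2.966×10^-3 rad.

2.97 mrad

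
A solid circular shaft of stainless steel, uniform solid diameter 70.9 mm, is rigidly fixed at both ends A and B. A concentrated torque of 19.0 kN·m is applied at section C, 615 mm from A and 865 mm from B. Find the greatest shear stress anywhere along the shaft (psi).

23000 psi

With uniform GJ and both ends fixed, compatibility θ_AC = θ_CB gives T_A·a = T_B·b, together with T_A + T_B = T₀.
T_A = T₀·b/(a+b) = 19000·865/1480 = 11100 N·m; T_B = 7895 N·m.
τ in each portion: τ_AC = 1.59×10^8 Pa, τ_CB = 1.13×10^8 Pa; maximum is in AC.
τ_max = T_AC·r/J = 11100·0.0355/2.48×10^-6 = 1.587×10^8 Pa.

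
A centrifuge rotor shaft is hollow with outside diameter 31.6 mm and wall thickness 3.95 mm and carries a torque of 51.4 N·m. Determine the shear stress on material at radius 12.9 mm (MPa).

J = π(d_o⁴ − d_i⁴)/32 = π(0.0316⁴ − 0.0237⁴)/32 = 6.692×10^-8 m⁴.
Shear stress varies linearly with radius: τ = T·r/J = 51.40 × 0.0129 / 6.692×10^-8 = 9.908×10^6 Pa.

9.91 MPa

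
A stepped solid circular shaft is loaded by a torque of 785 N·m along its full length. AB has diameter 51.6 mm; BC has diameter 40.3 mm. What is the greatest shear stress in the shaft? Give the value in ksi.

Under the same torque, τ_max = 16T/(πd³) is largest where d is smallest — segment BC (d = 40.3 mm).
τ_max = 16·785.0/(π·(0.0403)³) = 6.108×10^7 Pa.

8.86 ksi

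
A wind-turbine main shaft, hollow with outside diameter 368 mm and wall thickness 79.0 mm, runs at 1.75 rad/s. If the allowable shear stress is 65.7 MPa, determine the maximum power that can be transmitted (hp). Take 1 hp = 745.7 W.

J = π(d_o⁴ − d_i⁴)/32 = π(0.368⁴ − 0.210⁴)/32 = 1.610×10^-3 m⁴.
T_max = τ_allow·J/r = 6.57×10^7 × 1.610×10^-3 / 0.184 = 574700 N·m.
ω = 1.75 rad/s, so P_max = T_max·ω = 1.006×10^6 W.

1350 hp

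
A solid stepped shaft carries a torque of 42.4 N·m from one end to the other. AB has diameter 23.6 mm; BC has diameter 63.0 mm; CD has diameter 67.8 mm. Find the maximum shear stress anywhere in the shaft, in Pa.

1.64e7 Pa

Under the same torque, τ_max = 16T/(πd³) is largest where d is smallest — segment AB (d = 23.6 mm).
τ_max = 16·42.40/(π·(0.0236)³) = 1.643×10^7 Pa.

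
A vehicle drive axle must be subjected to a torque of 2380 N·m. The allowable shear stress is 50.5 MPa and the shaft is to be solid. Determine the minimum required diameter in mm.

For a solid shaft τ_max = 16T/(πd³), so d = (16T/(π τ_allow))^(1/3) = (16·2380/(π·5.05×10^7))^(1/3) = 0.06215 m.

62.1 mm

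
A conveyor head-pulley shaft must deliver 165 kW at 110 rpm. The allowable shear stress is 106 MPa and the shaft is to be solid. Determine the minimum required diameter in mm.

88.3 mm

ω = 2π·110/60 = 11.52 rad/s, so T = P/ω = 165×10³ / 11.52 = 14320 N·m.
For a solid shaft τ_max = 16T/(πd³), so d = (16T/(π τ_allow))^(1/3) = (16·14320/(π·1.06×10^8))^(1/3) = 0.08829 m.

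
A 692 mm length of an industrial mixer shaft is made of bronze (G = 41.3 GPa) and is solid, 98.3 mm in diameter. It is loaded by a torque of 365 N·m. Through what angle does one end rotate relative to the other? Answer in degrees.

0.0382°

J = πd⁴/32 = π(0.0983)⁴/32 = 9.167×10^-6 m⁴.
θ = T·L/(G·J) = 365.0 × 0.692 / (41.3×10⁹ × 9.167×10^-6) = 6.672×10^-4 rad.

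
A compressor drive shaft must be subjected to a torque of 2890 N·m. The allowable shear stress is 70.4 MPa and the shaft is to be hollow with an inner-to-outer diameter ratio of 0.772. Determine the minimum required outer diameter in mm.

For a hollow shaft with d_i/d_o = 0.772: τ_max = 16T/(π d_o³ (1−k⁴)), so d_o = [16T/(π τ_allow (1−k⁴))]^(1/3) = [16·2890/(π·7.04×10^7·0.6448)]^(1/3) = 0.06870 m.

68.7 mm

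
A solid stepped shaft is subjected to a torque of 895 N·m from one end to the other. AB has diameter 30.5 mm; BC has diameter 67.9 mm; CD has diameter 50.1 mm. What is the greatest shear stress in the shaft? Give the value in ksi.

Under the same torque, τ_max = 16T/(πd³) is largest where d is smallest — segment AB (d = 30.5 mm).
τ_max = 16·895.0/(π·(0.0305)³) = 1.607×10^8 Pa.

23.3 ksi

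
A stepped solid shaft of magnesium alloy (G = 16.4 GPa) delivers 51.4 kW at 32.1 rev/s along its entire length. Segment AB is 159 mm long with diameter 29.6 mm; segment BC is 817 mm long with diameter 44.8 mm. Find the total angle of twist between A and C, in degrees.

ω = 2π·32.1 = 201.7 rad/s, so T = P/ω = 51.4×10³ / 201.7 = 254.8 N·m.
J_AB = π(0.0296)⁴/32 = 7.54×10^-8 m⁴; J_BC = π(0.0448)⁴/32 = 3.95×10^-7 m⁴.
θ = (T/G)·Σ L_i/J_i = (254.8/16.4×10⁹)·(0.159/7.54×10^-8 + 0.817/3.95×10^-7) = 0.06489 rad.

3.72°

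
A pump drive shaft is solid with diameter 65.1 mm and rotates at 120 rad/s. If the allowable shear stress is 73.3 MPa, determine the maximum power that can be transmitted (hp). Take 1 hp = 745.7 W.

J = πd⁴/32 = π(0.0651)⁴/32 = 1.763×10^-6 m⁴.
T_max = τ_allow·J/r = 7.33×10^7 × 1.763×10^-6 / 0.0325 = 3971 N·m.
ω = 120 rad/s, so P_max = T_max·ω = 4.765×10^5 W.

639 hp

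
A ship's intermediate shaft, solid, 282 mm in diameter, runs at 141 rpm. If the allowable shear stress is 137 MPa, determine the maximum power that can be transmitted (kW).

J = πd⁴/32 = π(0.282)⁴/32 = 6.209×10^-4 m⁴.
T_max = τ_allow·J/r = 1.37×10^8 × 6.209×10^-4 / 0.141 = 603300 N·m.
ω = 2π·141/60 = 14.77 rad/s, so P_max = T_max·ω = 8.907×10^6 W.

8910 kW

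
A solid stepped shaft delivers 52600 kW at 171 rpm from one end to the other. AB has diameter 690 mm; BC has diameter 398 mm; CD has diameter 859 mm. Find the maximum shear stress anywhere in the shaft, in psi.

ω = 2π·171/60 = 17.91 rad/s, so T = P/ω = 52600×10³ / 17.91 = 2.937e6 N·m.
Under the same torque, τ_max = 16T/(πd³) is largest where d is smallest — segment BC (d = 398 mm).
τ_max = 16·2.937e6/(π·(0.398)³) = 2.373×10^8 Pa.

34400 psi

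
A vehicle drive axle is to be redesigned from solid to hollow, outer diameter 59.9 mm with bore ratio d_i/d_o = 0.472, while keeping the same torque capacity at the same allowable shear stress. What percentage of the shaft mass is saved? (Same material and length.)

Equal τ_max and T ⇒ the solid shaft needs d_s³ = d_o³(1−k⁴), so d_s = 59.9·(1−0.472⁴)^(1/3) = 58.89 mm.
Area ratio A_h/A_s = d_o²(1−k²)/d_s² = (1−k²)/(1−k⁴)^(2/3) = 0.8040.
Mass saving = 1 − 0.8040 = 19.6 %.

19.6 %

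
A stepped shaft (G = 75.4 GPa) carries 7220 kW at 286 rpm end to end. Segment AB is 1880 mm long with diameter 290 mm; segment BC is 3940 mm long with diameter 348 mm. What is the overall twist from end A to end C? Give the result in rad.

0.0174 rad

ω = 2π·286/60 = 29.95 rad/s, so T = P/ω = 7220×10³ / 29.95 = 241100 N·m.
J_AB = π(0.290)⁴/32 = 6.94×10^-4 m⁴; J_BC = π(0.348)⁴/32 = 1.44×10^-3 m⁴.
θ = (T/G)·Σ L_i/J_i = (241100/75.4×10⁹)·(1.88/6.94×10^-4 + 3.94/1.44×10^-3) = 0.01741 rad.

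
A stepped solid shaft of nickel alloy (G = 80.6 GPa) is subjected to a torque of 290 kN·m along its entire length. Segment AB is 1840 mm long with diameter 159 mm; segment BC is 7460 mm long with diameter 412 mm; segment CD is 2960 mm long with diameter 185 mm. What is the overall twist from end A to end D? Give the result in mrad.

J_AB = π(0.159)⁴/32 = 6.27×10^-5 m⁴; J_BC = π(0.412)⁴/32 = 2.83×10^-3 m⁴; J_CD = π(0.185)⁴/32 = 1.15×10^-4 m⁴.
θ = (T/G)·Σ L_i/J_i = (290000/80.6×10⁹)·(1.84/6.27×10^-5 + 7.46/2.83×10^-3 + 2.96/1.15×10^-4) = 0.2076 rad.

208 mrad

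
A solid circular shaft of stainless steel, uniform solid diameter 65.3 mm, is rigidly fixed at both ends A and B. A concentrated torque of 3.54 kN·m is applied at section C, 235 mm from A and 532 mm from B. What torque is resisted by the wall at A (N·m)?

2460 N·m

With uniform GJ and both ends fixed, compatibility θ_AC = θ_CB gives T_A·a = T_B·b, together with T_A + T_B = T₀.
T_A = T₀·b/(a+b) = 3540·532/767.0 = 2455 N·m; T_B = 1085 N·m.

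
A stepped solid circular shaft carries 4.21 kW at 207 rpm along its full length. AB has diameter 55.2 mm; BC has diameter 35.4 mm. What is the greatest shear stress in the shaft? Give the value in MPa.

ω = 2π·207/60 = 21.68 rad/s, so T = P/ω = 4.21×10³ / 21.68 = 194.2 N·m.
Under the same torque, τ_max = 16T/(πd³) is largest where d is smallest — segment BC (d = 35.4 mm).
τ_max = 16·194.2/(π·(0.0354)³) = 2.230×10^7 Pa.

22.3 MPa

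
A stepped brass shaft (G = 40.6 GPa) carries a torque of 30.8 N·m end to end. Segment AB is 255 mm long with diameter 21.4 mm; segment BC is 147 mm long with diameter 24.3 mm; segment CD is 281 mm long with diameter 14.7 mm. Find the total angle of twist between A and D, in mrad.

59.2 mrad

J_AB = π(0.0214)⁴/32 = 2.06×10^-8 m⁴; J_BC = π(0.0243)⁴/32 = 3.42×10^-8 m⁴; J_CD = π(0.0147)⁴/32 = 4.58×10^-9 m⁴.
θ = (T/G)·Σ L_i/J_i = (30.80/40.6×10⁹)·(0.255/2.06×10^-8 + 0.147/3.42×10^-8 + 0.281/4.58×10^-9) = 0.05915 rad.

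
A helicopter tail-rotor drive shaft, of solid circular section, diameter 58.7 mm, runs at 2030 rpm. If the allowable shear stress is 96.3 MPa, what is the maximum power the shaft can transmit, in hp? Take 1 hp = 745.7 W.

J = πd⁴/32 = π(0.0587)⁴/32 = 1.166×10^-6 m⁴.
T_max = τ_allow·J/r = 9.63×10^7 × 1.166×10^-6 / 0.0294 = 3824 N·m.
ω = 2π·2030/60 = 212.6 rad/s, so P_max = T_max·ω = 8.130×10^5 W.

1090 hp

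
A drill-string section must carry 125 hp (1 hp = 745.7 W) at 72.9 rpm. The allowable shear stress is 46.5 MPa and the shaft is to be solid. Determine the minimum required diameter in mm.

110 mm

ω = 2π·72.9/60 = 7.634 rad/s, so T = P/ω = 125×745.7 / 7.634 = 12210 N·m.
For a solid shaft τ_max = 16T/(πd³), so d = (16T/(π τ_allow))^(1/3) = (16·12210/(π·4.65×10^7))^(1/3) = 0.1102 m.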